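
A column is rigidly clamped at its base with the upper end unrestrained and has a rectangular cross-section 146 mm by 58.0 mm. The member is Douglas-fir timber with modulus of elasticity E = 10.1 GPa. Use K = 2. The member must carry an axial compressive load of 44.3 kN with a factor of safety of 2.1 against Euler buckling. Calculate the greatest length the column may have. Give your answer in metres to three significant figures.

L_max ≈ 0.797 m

Buckling occurs about the weak axis: I_min = h·b³/12 with b = 58.0 mm (the shorter side).
I_min = 146×58.0³/12 = 2.374×10^6 mm⁴
I = 2.374×10^-6 m⁴
Required critical load P_cr = n·P = 2.1 × 44.3 = 93.03 kN = 9.303×10^4 N
From P_cr = π²EI/(K·L)²:  L = (1/K)·√(π²EI/P_cr) = (1/2)·√(π²×1.01×10^10×2.374×10^-6/9.303×10^4)
L = 0.797 m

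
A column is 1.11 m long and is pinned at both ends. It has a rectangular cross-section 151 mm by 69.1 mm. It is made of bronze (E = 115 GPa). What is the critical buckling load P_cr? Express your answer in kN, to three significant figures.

P_cr ≈ 3820 kN

Buckling occurs about the weak axis: I_min = h·b³/12 with b = 69.1 mm (the shorter side).
I_min = 151×69.1³/12 = 4.152×10^6 mm⁴
I = 4.152×10^6 mm⁴ = 4.152×10^-6 m⁴
Effective length L_e = K·L = 1 × 1.11 = 1.110 m
P_cr = π²EI / L_e² = π² × 115×10⁹ × 4.152×10^-6 / 1.110² = 3.825×10^6 N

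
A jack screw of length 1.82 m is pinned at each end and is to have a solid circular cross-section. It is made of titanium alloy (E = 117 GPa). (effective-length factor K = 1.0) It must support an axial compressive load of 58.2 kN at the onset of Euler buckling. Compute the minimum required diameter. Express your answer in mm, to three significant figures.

L_e = K·L = 1 × 1.82 = 1.820 m
Required I = P_cr·L_e²/(π²E) = 5.820×10^4 × 1.820² / (π² × 1.17×10^11) = 1.669×10^-7 m⁴
I_req = 1.669×10^5 mm⁴
Solid circle: I = πd⁴/64  ⇒  d = (64I/π)^(1/4) = (64×1.669×10^5/π)^(1/4) = 42.9 mm

d ≈ 42.9 mm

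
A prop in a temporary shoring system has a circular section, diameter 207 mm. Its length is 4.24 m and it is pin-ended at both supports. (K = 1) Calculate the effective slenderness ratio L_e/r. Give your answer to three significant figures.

For a solid circle r = d/4 = 207/4 = 51.75 mm
L_e = K·L = 1 × 4.24 m = 4.240 m = 4240.0 mm
λ = L_e / r_min = 4240.0 / 51.75 = 81.9

λ ≈ 81.9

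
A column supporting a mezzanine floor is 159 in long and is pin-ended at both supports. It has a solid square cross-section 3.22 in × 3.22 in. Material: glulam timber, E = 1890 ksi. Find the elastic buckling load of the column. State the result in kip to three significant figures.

I = a⁴/12 = 3.22⁴/12 = 8.959 in⁴
Effective length L_e = K·L = 1 × 159 = 159.0 in
P_cr = π²EI / L_e² = π² × 1890×10³ × 8.959 / 159.0² = 6.610×10^3 lb

P_cr ≈ 6.61 kip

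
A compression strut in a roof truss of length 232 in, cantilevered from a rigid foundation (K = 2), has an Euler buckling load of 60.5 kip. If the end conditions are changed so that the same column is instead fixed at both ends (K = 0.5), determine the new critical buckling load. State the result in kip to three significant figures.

P_cr ∝ 1/K², so P_cr,new = P_cr,old × (K_old/K_new)² = 60.5 × (2/0.5)²
= 60.5 × 16.00 = 968 kip

P_cr ≈ 968 kip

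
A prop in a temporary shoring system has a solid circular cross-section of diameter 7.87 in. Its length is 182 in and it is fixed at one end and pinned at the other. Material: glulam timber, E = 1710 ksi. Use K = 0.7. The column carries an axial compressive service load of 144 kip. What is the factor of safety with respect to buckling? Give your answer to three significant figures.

n ≈ 1.36

I = πd⁴/64 = π×7.87⁴/64 = 188.3 in⁴
Effective length L_e = K·L = 0.7 × 182 = 127.4 in
P_cr = π²EI / L_e² = π² × 1710×10³ × 188.3 / 127.4² = 1.958×10^5 lb
Factor of safety n = P_cr / P = 195.81 / 144 = 1.36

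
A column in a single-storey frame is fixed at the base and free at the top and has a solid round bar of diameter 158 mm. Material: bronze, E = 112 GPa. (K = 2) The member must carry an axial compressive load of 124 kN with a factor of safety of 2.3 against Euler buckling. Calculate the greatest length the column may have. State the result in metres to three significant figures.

L_max ≈ 5.44 m

I = πd⁴/64 = π×158⁴/64 = 3.059×10^7 mm⁴
I = 3.059×10^-5 m⁴
Required critical load P_cr = n·P = 2.3 × 124 = 285.2 kN = 2.852×10^5 N
From P_cr = π²EI/(K·L)²:  L = (1/K)·√(π²EI/P_cr) = (1/2)·√(π²×1.12×10^11×3.059×10^-5/2.852×10^5)
L = 5.44 m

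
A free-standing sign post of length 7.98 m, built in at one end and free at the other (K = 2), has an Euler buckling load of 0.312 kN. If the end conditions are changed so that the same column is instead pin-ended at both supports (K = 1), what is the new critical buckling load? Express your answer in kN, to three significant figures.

P_cr ≈ 1.25 kN

P_cr ∝ 1/K², so P_cr,new = P_cr,old × (K_old/K_new)² = 0.312 × (2/1)²
= 0.312 × 4.000 = 1.25 kN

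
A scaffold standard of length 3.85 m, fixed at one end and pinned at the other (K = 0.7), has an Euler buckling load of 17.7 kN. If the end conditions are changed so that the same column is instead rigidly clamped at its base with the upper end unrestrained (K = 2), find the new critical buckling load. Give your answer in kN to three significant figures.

P_cr ≈ 2.17 kN

P_cr ∝ 1/K², so P_cr,new = P_cr,old × (K_old/K_new)² = 17.7 × (0.7/2)²
= 17.7 × 0.1225 = 2.17 kN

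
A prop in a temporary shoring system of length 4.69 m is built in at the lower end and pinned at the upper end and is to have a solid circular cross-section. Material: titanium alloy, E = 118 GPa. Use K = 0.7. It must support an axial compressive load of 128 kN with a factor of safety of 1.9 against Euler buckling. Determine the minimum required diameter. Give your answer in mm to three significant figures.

d ≈ 82.3 mm

Required P_cr = n·P = 1.9 × 128 = 243.2 kN
L_e = K·L = 0.7 × 4.69 = 3.283 m
Required I = P_cr·L_e²/(π²E) = 2.432×10^5 × 3.283² / (π² × 1.18×10^11) = 2.251×10^-6 m⁴
I_req = 2.251×10^6 mm⁴
Solid circle: I = πd⁴/64  ⇒  d = (64I/π)^(1/4) = (64×2.251×10^6/π)^(1/4) = 82.3 mm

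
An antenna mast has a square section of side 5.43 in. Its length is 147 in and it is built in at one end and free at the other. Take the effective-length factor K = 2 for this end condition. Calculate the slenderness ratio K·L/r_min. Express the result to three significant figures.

For a square r = a/√12 = 5.43/√12 = 1.568 in
L_e = K·L = 2 × 147 = 294.0 in
λ = L_e / r_min = 294.00 / 1.568 = 188

λ ≈ 188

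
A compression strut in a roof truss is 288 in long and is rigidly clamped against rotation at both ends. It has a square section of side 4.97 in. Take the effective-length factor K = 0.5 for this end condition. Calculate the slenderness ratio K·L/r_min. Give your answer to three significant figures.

For a square r = a/√12 = 4.97/√12 = 1.435 in
L_e = K·L = 0.5 × 288 = 144.0 in
λ = L_e / r_min = 144.00 / 1.435 = 100

λ ≈ 100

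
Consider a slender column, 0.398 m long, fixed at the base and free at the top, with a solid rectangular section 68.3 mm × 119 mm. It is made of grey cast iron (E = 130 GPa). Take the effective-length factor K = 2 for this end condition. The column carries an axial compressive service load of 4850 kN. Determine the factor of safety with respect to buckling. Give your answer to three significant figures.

n ≈ 1.32

Buckling occurs about the weak axis: I_min = h·b³/12 with b = 68.3 mm (the shorter side).
I_min = 119×68.3³/12 = 3.160×10^6 mm⁴
I = 3.160×10^6 mm⁴ = 3.160×10^-6 m⁴
Effective length L_e = K·L = 2 × 0.398 = 0.7960 m
P_cr = π²EI / L_e² = π² × 130×10⁹ × 3.160×10^-6 / 0.7960² = 6.398×10^6 N
Factor of safety n = P_cr / P = 6398.0 / 4850 = 1.32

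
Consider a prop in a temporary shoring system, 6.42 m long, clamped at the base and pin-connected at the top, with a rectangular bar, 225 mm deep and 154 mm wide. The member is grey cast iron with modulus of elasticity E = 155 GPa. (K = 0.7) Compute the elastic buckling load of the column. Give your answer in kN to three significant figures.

Buckling occurs about the weak axis: I_min = h·b³/12 with b = 154 mm (the shorter side).
I_min = 225×154³/12 = 6.848×10^7 mm⁴
I = 6.848×10^7 mm⁴ = 6.848×10^-5 m⁴
Effective length L_e = K·L = 0.7 × 6.42 = 4.494 m
P_cr = π²EI / L_e² = π² × 155×10⁹ × 6.848×10^-5 / 4.494² = 5.187×10^6 N

P_cr ≈ 5190 kN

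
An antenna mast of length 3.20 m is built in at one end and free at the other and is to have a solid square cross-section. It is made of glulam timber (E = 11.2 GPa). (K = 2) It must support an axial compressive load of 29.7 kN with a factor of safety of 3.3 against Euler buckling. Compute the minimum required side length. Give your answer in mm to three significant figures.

Required P_cr = n·P = 3.3 × 29.7 = 98.01 kN
L_e = K·L = 2 × 3.20 = 6.400 m
Required I = P_cr·L_e²/(π²E) = 9.801×10^4 × 6.400² / (π² × 1.12×10^10) = 3.632×10^-5 m⁴
I_req = 3.632×10^7 mm⁴
Solid square: I = a⁴/12  ⇒  a = (12I)^(1/4) = (12×3.632×10^7)^(1/4) = 144 mm

a ≈ 144 mm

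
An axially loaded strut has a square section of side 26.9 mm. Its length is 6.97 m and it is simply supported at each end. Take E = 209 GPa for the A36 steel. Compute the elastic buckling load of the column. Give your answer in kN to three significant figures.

P_cr ≈ 1.85 kN

I = a⁴/12 = 26.9⁴/12 = 4.363×10^4 mm⁴
I = 4.363×10^4 mm⁴ = 4.363×10^-8 m⁴
Effective length L_e = K·L = 1 × 6.97 = 6.970 m
P_cr = π²EI / L_e² = π² × 209×10⁹ × 4.363×10^-8 / 6.970² = 1.853×10^3 N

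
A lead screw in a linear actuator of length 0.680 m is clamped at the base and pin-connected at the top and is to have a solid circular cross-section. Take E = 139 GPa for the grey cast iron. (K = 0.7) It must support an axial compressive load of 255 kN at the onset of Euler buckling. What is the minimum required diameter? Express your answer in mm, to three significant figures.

d ≈ 30.4 mm

L_e = K·L = 0.7 × 0.680 = 0.4760 m
Required I = P_cr·L_e²/(π²E) = 2.550×10^5 × 0.4760² / (π² × 1.39×10^11) = 4.212×10^-8 m⁴
I_req = 4.212×10^4 mm⁴
Solid circle: I = πd⁴/64  ⇒  d = (64I/π)^(1/4) = (64×4.212×10^4/π)^(1/4) = 30.4 mm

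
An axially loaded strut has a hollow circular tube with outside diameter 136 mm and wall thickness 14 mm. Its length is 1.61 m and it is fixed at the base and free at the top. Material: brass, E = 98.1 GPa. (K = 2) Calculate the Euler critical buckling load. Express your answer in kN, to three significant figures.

Inner diameter d_i = 136 − 2×14 = 108.0 mm
I = π(d_o⁴ − d_i⁴)/64 = π(136⁴ − 108.0⁴)/64 = 1.011×10^7 mm⁴
I = 1.011×10^7 mm⁴ = 1.011×10^-5 m⁴
Effective length L_e = K·L = 2 × 1.61 = 3.220 m
P_cr = π²EI / L_e² = π² × 98.1×10⁹ × 1.011×10^-5 / 3.220² = 9.445×10^5 N

P_cr ≈ 945 kN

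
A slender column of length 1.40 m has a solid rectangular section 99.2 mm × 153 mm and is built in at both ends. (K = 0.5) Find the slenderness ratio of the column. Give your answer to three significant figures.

For a rectangle r_min = b/√12 = 99.2/√12 = 28.64 mm
L_e = K·L = 0.5 × 1.40 m = 0.7000 m = 700.00 mm
λ = L_e / r_min = 700.00 / 28.64 = 24.4

λ ≈ 24.4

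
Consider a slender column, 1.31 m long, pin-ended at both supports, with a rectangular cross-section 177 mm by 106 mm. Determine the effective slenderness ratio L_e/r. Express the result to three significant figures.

λ ≈ 42.8

For a rectangle r_min = b/√12 = 106/√12 = 30.60 mm
L_e = K·L = 1 × 1.31 m = 1.310 m = 1310.0 mm
λ = L_e / r_min = 1310.0 / 30.60 = 42.8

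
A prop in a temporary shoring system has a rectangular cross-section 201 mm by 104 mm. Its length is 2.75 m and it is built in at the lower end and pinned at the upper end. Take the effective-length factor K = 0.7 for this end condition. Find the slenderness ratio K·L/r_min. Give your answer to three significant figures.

For a rectangle r_min = b/√12 = 104/√12 = 30.02 mm
L_e = K·L = 0.7 × 2.75 m = 1.925 m = 1925.0 mm
λ = L_e / r_min = 1925.0 / 30.02 = 64.1

λ ≈ 64.1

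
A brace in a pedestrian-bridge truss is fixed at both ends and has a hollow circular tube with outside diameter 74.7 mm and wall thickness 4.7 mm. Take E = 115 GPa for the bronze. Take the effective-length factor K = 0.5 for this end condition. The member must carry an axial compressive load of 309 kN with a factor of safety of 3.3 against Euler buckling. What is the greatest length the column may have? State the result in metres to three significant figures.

L_max ≈ 1.68 m

Inner diameter d_i = 74.7 − 2×4.7 = 65.30 mm
I = π(d_o⁴ − d_i⁴)/64 = π(74.7⁴ − 65.30⁴)/64 = 6.359×10^5 mm⁴
I = 6.359×10^-7 m⁴
Required critical load P_cr = n·P = 3.3 × 309 = 1020 kN = 1.020×10^6 N
From P_cr = π²EI/(K·L)²:  L = (1/K)·√(π²EI/P_cr) = (1/0.5)·√(π²×1.15×10^11×6.359×10^-7/1.020×10^6)
L = 1.68 m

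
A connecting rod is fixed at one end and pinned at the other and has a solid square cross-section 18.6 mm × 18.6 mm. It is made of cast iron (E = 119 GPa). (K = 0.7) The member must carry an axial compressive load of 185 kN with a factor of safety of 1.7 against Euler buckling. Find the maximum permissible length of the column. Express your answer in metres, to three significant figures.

L_max ≈ 0.276 m

I = a⁴/12 = 18.6⁴/12 = 9.974×10^3 mm⁴
I = 9.974×10^-9 m⁴
Required critical load P_cr = n·P = 1.7 × 185 = 314.5 kN = 3.145×10^5 N
From P_cr = π²EI/(K·L)²:  L = (1/K)·√(π²EI/P_cr) = (1/0.7)·√(π²×1.19×10^11×9.974×10^-9/3.145×10^5)
L = 0.276 m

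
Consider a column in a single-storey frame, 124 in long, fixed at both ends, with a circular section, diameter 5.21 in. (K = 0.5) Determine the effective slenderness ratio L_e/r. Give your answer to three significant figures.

For a solid circle r = d/4 = 5.21/4 = 1.302 in
L_e = K·L = 0.5 × 124 = 62.00 in
λ = L_e / r_min = 62.000 / 1.303 = 47.6

λ ≈ 47.6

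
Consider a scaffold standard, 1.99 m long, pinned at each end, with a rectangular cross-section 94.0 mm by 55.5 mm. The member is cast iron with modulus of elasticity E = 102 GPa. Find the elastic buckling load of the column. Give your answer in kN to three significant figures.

P_cr ≈ 340 kN

Buckling occurs about the weak axis: I_min = h·b³/12 with b = 55.5 mm (the shorter side).
I_min = 94.0×55.5³/12 = 1.339×10^6 mm⁴
I = 1.339×10^6 mm⁴ = 1.339×10^-6 m⁴
Effective length L_e = K·L = 1 × 1.99 = 1.990 m
P_cr = π²EI / L_e² = π² × 102×10⁹ × 1.339×10^-6 / 1.990² = 3.404×10^5 N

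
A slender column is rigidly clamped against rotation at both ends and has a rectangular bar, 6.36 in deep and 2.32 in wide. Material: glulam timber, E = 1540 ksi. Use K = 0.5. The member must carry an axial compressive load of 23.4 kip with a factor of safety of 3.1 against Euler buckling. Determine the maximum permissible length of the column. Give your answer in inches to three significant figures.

L_max ≈ 74.5 in

Buckling occurs about the weak axis: I_min = h·b³/12 with b = 2.32 in (the shorter side).
I_min = 6.36×2.32³/12 = 6.618 in⁴
Required critical load P_cr = n·P = 3.1 × 23.4 = 72.54 kip = 7.254×10^4 lb
From P_cr = π²EI/(K·L)²:  L = (1/K)·√(π²EI/P_cr) = (1/0.5)·√(π²×1.54×10^6×6.618/7.254×10^4)
L = 74.5 in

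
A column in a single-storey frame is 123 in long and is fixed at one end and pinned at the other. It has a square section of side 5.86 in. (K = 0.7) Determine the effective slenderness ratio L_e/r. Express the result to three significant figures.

I = a⁴/12 = 5.86⁴/12 = 98.27 in⁴
A = 34.34 in²;  r_min = √(I/A) = √(98.27/34.34) = 1.692 in
L_e = K·L = 0.7 × 123 = 86.10 in
λ = L_e / r_min = 86.100 / 1.692 = 50.9

λ ≈ 50.9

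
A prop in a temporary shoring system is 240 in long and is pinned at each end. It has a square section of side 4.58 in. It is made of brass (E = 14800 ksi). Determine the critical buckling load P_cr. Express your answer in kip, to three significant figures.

P_cr ≈ 93.0 kip

I = a⁴/12 = 4.58⁴/12 = 36.67 in⁴
Effective length L_e = K·L = 1 × 240 = 240.0 in
P_cr = π²EI / L_e² = π² × 14800×10³ × 36.67 / 240.0² = 9.299×10^4 lb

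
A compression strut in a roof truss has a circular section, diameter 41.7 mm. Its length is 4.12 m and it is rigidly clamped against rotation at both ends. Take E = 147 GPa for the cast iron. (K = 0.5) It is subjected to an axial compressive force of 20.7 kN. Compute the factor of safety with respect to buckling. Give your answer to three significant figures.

n ≈ 2.45

I = πd⁴/64 = π×41.7⁴/64 = 1.484×10^5 mm⁴
I = 1.484×10^5 mm⁴ = 1.484×10^-7 m⁴
Effective length L_e = K·L = 0.5 × 4.12 = 2.060 m
P_cr = π²EI / L_e² = π² × 147×10⁹ × 1.484×10^-7 / 2.060² = 5.075×10^4 N
Factor of safety n = P_cr / P = 50.745 / 20.7 = 2.45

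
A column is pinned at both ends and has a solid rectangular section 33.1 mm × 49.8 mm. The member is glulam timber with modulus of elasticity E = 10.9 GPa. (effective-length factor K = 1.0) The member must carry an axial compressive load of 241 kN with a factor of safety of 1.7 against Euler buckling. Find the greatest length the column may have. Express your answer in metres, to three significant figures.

L_max ≈ 0.199 m

Buckling occurs about the weak axis: I_min = h·b³/12 with b = 33.1 mm (the shorter side).
I_min = 49.8×33.1³/12 = 1.505×10^5 mm⁴
I = 1.505×10^-7 m⁴
Required critical load P_cr = n·P = 1.7 × 241 = 409.7 kN = 4.097×10^5 N
From P_cr = π²EI/(K·L)²:  L = (1/K)·√(π²EI/P_cr) = (1/1)·√(π²×1.09×10^10×1.505×10^-7/4.097×10^5)
L = 0.199 m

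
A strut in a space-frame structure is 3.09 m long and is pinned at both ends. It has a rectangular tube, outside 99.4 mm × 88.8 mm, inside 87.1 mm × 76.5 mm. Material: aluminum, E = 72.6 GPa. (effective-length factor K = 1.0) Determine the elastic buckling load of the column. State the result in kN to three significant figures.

P_cr ≈ 191 kN

Weak-axis I_min = (h_o·b_o³ − h_i·b_i³)/12 with b_o = 88.8, b_i = 76.50 mm (shorter outer/inner sides).
I_min = (99.4×88.8³ − 87.10×76.50³)/12 = 2.551×10^6 mm⁴
I = 2.551×10^6 mm⁴ = 2.551×10^-6 m⁴
Effective length L_e = K·L = 1 × 3.09 = 3.090 m
P_cr = π²EI / L_e² = π² × 72.6×10⁹ × 2.551×10^-6 / 3.090² = 1.914×10^5 N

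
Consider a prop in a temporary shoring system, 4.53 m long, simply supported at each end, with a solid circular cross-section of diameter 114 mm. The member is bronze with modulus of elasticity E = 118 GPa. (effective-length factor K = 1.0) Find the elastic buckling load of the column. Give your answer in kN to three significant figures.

P_cr ≈ 471 kN

I = πd⁴/64 = π×114⁴/64 = 8.291×10^6 mm⁴
I = 8.291×10^6 mm⁴ = 8.291×10^-6 m⁴
Effective length L_e = K·L = 1 × 4.53 = 4.530 m
P_cr = π²EI / L_e² = π² × 118×10⁹ × 8.291×10^-6 / 4.530² = 4.705×10^5 N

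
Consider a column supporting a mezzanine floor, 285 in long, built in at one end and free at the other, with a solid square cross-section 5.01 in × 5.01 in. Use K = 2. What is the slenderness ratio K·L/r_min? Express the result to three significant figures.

For a square r = a/√12 = 5.01/√12 = 1.446 in
L_e = K·L = 2 × 285 = 570.0 in
λ = L_e / r_min = 570.00 / 1.446 = 394

λ ≈ 394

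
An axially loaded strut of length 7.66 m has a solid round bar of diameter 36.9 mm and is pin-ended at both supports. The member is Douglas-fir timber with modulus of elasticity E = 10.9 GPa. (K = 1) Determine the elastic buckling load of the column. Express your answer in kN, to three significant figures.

I = πd⁴/64 = π×36.9⁴/64 = 9.101×10^4 mm⁴
I = 9.101×10^4 mm⁴ = 9.101×10^-8 m⁴
Effective length L_e = K·L = 1 × 7.66 = 7.660 m
P_cr = π²EI / L_e² = π² × 10.9×10⁹ × 9.101×10^-8 / 7.660² = 166.9 N

P_cr ≈ 0.167 kN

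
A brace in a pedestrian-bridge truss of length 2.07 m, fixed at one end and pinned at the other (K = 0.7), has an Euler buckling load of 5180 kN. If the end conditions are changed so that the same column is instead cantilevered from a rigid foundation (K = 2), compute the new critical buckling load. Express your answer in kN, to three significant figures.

P_cr ≈ 635 kN

P_cr ∝ 1/K², so P_cr,new = P_cr,old × (K_old/K_new)² = 5180 × (0.7/2)²
= 5180 × 0.1225 = 635 kN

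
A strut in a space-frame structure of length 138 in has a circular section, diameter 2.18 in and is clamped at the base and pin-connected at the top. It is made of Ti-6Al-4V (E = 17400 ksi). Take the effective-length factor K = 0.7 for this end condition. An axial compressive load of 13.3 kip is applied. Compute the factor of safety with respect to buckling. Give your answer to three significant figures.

I = πd⁴/64 = π×2.18⁴/64 = 1.109 in⁴
Effective length L_e = K·L = 0.7 × 138 = 96.60 in
P_cr = π²EI / L_e² = π² × 17400×10³ × 1.109 / 96.60² = 2.040×10^4 lb
Factor of safety n = P_cr / P = 20.403 / 13.3 = 1.53

n ≈ 1.53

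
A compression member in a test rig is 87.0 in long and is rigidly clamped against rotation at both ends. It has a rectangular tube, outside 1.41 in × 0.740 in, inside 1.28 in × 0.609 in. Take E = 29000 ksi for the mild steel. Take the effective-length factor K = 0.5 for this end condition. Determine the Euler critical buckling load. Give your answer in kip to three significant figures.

P_cr ≈ 3.56 kip

Weak-axis I_min = (h_o·b_o³ − h_i·b_i³)/12 with b_o = 0.740, b_i = 0.6090 in (shorter outer/inner sides).
I_min = (1.41×0.740³ − 1.280×0.6090³)/12 = 2.352×10^-2 in⁴
Effective length L_e = K·L = 0.5 × 87.0 = 43.50 in
P_cr = π²EI / L_e² = π² × 29000×10³ × 2.352×10^-2 / 43.50² = 3.558×10^3 lb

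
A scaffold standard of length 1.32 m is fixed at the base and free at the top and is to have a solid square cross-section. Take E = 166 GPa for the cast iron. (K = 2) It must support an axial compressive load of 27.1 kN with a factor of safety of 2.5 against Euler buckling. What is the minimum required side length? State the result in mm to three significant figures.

a ≈ 43.1 mm

Required P_cr = n·P = 2.5 × 27.1 = 67.75 kN
L_e = K·L = 2 × 1.32 = 2.640 m
Required I = P_cr·L_e²/(π²E) = 6.775×10^4 × 2.640² / (π² × 1.66×10^11) = 2.882×10^-7 m⁴
I_req = 2.882×10^5 mm⁴
Solid square: I = a⁴/12  ⇒  a = (12I)^(1/4) = (12×2.882×10^5)^(1/4) = 43.1 mm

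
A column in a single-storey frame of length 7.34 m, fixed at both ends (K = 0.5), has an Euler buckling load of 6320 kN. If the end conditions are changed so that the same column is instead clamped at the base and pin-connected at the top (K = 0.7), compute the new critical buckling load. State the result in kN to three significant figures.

P_cr ∝ 1/K², so P_cr,new = P_cr,old × (K_old/K_new)² = 6320 × (0.5/0.7)²
= 6320 × 0.5102 = 3220 kN

P_cr ≈ 3220 kN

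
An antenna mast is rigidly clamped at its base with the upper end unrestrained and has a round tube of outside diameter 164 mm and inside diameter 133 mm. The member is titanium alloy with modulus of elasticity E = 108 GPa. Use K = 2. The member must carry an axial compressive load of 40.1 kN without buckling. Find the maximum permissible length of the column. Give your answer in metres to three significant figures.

L_max ≈ 11.6 m

d_o = 164 mm, d_i = 133 mm
I = π(d_o⁴ − d_i⁴)/64 = π(164⁴ − 133.0⁴)/64 = 2.015×10^7 mm⁴
I = 2.015×10^-5 m⁴
At the buckling limit P_cr = P = 4.010×10^4 N
From P_cr = π²EI/(K·L)²:  L = (1/K)·√(π²EI/P_cr) = (1/2)·√(π²×1.08×10^11×2.015×10^-5/4.010×10^4)
L = 11.6 m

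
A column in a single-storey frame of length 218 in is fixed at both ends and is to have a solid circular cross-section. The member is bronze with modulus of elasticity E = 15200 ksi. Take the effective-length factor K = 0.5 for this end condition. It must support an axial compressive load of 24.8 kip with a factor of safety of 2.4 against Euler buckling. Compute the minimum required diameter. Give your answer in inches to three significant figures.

d ≈ 3.13 in

Required P_cr = n·P = 2.4 × 24.8 = 59.52 kip
L_e = K·L = 0.5 × 218 = 109.0 in
Required I = P_cr·L_e²/(π²E) = 5.952×10^4 × 109.0² / (π² × 1.52×10^7) = 4.714 in⁴
Solid circle: I = πd⁴/64  ⇒  d = (64I/π)^(1/4) = (64×4.714/π)^(1/4) = 3.13 in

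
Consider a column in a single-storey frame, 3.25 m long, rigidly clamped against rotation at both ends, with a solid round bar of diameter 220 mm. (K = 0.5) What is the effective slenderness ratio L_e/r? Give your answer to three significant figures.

λ ≈ 29.5

I = πd⁴/64 = π×220⁴/64 = 1.150×10^8 mm⁴
A = 3.801×10^4 mm²;  r_min = √(I/A) = √(1.150×10^8/3.801×10^4) = 55.00 mm
L_e = K·L = 0.5 × 3.25 m = 1.625 m = 1625.0 mm
λ = L_e / r_min = 1625.0 / 55.00 = 29.5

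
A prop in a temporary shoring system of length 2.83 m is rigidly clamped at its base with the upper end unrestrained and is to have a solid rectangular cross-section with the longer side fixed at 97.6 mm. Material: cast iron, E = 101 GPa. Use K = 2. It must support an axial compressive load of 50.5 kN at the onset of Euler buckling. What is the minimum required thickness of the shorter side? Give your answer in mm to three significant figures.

L_e = K·L = 2 × 2.83 = 5.660 m
Required I = P_cr·L_e²/(π²E) = 5.050×10^4 × 5.660² / (π² × 1.01×10^11) = 1.623×10^-6 m⁴
I_req = 1.623×10^6 mm⁴
Rectangle, weak axis: I_min = h·b³/12 with h = 97.6 mm fixed  ⇒  b = (12I/h)^(1/3) = 58.4 mm

b ≈ 58.4 mm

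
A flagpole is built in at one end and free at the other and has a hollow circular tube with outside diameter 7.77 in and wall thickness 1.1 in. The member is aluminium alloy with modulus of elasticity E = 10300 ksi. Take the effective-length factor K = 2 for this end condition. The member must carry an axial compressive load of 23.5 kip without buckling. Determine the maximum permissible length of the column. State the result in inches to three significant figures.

L_max ≈ 377 in

Inner diameter d_i = 7.77 − 2×1.1 = 5.570 in
I = π(d_o⁴ − d_i⁴)/64 = π(7.77⁴ − 5.570⁴)/64 = 131.7 in⁴
At the buckling limit P_cr = P = 2.350×10^4 lb
From P_cr = π²EI/(K·L)²:  L = (1/K)·√(π²EI/P_cr) = (1/2)·√(π²×1.03×10^7×131.7/2.350×10^4)
L = 377 in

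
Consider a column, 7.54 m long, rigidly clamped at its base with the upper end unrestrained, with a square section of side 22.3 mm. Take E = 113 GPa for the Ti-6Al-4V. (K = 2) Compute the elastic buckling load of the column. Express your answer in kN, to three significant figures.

P_cr ≈ 0.101 kN

I = a⁴/12 = 22.3⁴/12 = 2.061×10^4 mm⁴
I = 2.061×10^4 mm⁴ = 2.061×10^-8 m⁴
Effective length L_e = K·L = 2 × 7.54 = 15.08 m
P_cr = π²EI / L_e² = π² × 113×10⁹ × 2.061×10^-8 / 15.08² = 101.1 N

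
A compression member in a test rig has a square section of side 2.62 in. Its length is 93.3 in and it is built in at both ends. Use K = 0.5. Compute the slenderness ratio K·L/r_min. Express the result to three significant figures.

I = a⁴/12 = 2.62⁴/12 = 3.927 in⁴
A = 6.864 in²;  r_min = √(I/A) = √(3.927/6.864) = 0.7563 in
L_e = K·L = 0.5 × 93.3 = 46.65 in
λ = L_e / r_min = 46.650 / 0.7563 = 61.7

λ ≈ 61.7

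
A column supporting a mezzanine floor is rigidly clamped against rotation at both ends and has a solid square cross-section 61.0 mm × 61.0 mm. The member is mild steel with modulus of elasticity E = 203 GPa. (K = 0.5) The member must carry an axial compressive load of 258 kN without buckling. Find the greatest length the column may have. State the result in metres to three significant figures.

L_max ≈ 5.99 m

I = a⁴/12 = 61.0⁴/12 = 1.154×10^6 mm⁴
I = 1.154×10^-6 m⁴
At the buckling limit P_cr = P = 2.580×10^5 N
From P_cr = π²EI/(K·L)²:  L = (1/K)·√(π²EI/P_cr) = (1/0.5)·√(π²×2.03×10^11×1.154×10^-6/2.580×10^5)
L = 5.99 m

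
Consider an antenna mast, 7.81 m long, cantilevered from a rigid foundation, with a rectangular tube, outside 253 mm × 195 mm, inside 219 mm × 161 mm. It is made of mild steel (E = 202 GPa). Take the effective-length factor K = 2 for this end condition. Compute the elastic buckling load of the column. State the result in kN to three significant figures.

Weak-axis I_min = (h_o·b_o³ − h_i·b_i³)/12 with b_o = 195, b_i = 161.0 mm (shorter outer/inner sides).
I_min = (253×195³ − 219.0×161.0³)/12 = 8.017×10^7 mm⁴
I = 8.017×10^7 mm⁴ = 8.017×10^-5 m⁴
Effective length L_e = K·L = 2 × 7.81 = 15.62 m
P_cr = π²EI / L_e² = π² × 202×10⁹ × 8.017×10^-5 / 15.62² = 6.551×10^5 N

P_cr ≈ 655 kN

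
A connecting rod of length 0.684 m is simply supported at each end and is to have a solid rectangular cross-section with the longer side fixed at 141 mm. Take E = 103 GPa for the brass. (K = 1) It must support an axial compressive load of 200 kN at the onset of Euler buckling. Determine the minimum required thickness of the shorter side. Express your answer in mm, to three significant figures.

b ≈ 19.9 mm

L_e = K·L = 1 × 0.684 = 0.6840 m
Required I = P_cr·L_e²/(π²E) = 2.000×10^5 × 0.6840² / (π² × 1.03×10^11) = 9.205×10^-8 m⁴
I_req = 9.205×10^4 mm⁴
Rectangle, weak axis: I_min = h·b³/12 with h = 141 mm fixed  ⇒  b = (12I/h)^(1/3) = 19.9 mm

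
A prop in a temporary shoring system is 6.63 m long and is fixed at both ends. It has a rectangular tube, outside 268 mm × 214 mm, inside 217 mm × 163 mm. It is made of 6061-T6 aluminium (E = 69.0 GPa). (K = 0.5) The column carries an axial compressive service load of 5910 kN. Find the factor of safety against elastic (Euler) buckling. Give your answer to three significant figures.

Weak-axis I_min = (h_o·b_o³ − h_i·b_i³)/12 with b_o = 214, b_i = 163.0 mm (shorter outer/inner sides).
I_min = (268×214³ − 217.0×163.0³)/12 = 1.406×10^8 mm⁴
I = 1.406×10^8 mm⁴ = 1.406×10^-4 m⁴
Effective length L_e = K·L = 0.5 × 6.63 = 3.315 m
P_cr = π²EI / L_e² = π² × 69.0×10⁹ × 1.406×10^-4 / 3.315² = 8.711×10^6 N
Factor of safety n = P_cr / P = 8710.5 / 5910 = 1.47

n ≈ 1.47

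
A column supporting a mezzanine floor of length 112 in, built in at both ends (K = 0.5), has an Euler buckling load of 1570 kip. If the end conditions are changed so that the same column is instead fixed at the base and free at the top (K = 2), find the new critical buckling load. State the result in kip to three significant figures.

P_cr ∝ 1/K², so P_cr,new = P_cr,old × (K_old/K_new)² = 1570 × (0.5/2)²
= 1570 × 0.06250 = 98.1 kip

P_cr ≈ 98.1 kip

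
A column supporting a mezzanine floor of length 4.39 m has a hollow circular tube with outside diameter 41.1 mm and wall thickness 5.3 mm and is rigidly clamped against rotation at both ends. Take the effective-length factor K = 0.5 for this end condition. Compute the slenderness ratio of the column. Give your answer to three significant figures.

λ ≈ 172

Inner diameter d_i = 41.1 − 2×5.3 = 30.50 mm
I = π(d_o⁴ − d_i⁴)/64 = π(41.1⁴ − 30.50⁴)/64 = 9.759×10^4 mm⁴
A = 596.1 mm²;  r_min = √(I/A) = √(9.759×10^4/596.1) = 12.80 mm
L_e = K·L = 0.5 × 4.39 m = 2.195 m = 2195.0 mm
λ = L_e / r_min = 2195.0 / 12.80 = 172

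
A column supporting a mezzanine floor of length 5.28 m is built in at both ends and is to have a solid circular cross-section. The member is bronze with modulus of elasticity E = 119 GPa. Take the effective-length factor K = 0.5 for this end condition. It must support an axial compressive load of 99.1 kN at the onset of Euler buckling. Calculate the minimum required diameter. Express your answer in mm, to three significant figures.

d ≈ 58.8 mm

L_e = K·L = 0.5 × 5.28 = 2.640 m
Required I = P_cr·L_e²/(π²E) = 9.910×10^4 × 2.640² / (π² × 1.19×10^11) = 5.881×10^-7 m⁴
I_req = 5.881×10^5 mm⁴
Solid circle: I = πd⁴/64  ⇒  d = (64I/π)^(1/4) = (64×5.881×10^5/π)^(1/4) = 58.8 mm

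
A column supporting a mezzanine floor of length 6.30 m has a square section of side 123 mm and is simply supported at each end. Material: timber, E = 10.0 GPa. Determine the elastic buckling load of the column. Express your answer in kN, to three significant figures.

I = a⁴/12 = 123⁴/12 = 1.907×10^7 mm⁴
I = 1.907×10^7 mm⁴ = 1.907×10^-5 m⁴
Effective length L_e = K·L = 1 × 6.30 = 6.300 m
P_cr = π²EI / L_e² = π² × 10.0×10⁹ × 1.907×10^-5 / 6.300² = 4.743×10^4 N

P_cr ≈ 47.4 kN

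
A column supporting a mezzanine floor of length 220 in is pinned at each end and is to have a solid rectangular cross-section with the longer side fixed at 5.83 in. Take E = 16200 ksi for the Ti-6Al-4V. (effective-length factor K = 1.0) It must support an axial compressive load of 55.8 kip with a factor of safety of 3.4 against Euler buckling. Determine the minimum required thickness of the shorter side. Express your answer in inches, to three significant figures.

b ≈ 4.91 in

Required P_cr = n·P = 3.4 × 55.8 = 189.7 kip
L_e = K·L = 1 × 220 = 220.0 in
Required I = P_cr·L_e²/(π²E) = 1.897×10^5 × 220.0² / (π² × 1.62×10^7) = 57.43 in⁴
Rectangle, weak axis: I_min = h·b³/12 with h = 5.83 in fixed  ⇒  b = (12I/h)^(1/3) = 4.91 in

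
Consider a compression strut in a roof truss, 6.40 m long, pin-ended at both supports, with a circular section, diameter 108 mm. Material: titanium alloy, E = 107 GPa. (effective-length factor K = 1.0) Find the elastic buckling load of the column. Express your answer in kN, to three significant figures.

I = πd⁴/64 = π×108⁴/64 = 6.678×10^6 mm⁴
I = 6.678×10^6 mm⁴ = 6.678×10^-6 m⁴
Effective length L_e = K·L = 1 × 6.40 = 6.400 m
P_cr = π²EI / L_e² = π² × 107×10⁹ × 6.678×10^-6 / 6.400² = 1.722×10^5 N

P_cr ≈ 172 kN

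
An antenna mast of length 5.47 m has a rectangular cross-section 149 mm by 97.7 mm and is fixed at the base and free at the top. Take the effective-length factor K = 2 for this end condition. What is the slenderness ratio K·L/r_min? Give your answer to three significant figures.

Buckling occurs about the weak axis: I_min = h·b³/12 with b = 97.7 mm (the shorter side).
I_min = 149×97.7³/12 = 1.158×10^7 mm⁴
A = 1.456×10^4 mm²;  r_min = √(I/A) = √(1.158×10^7/1.456×10^4) = 28.20 mm
L_e = K·L = 2 × 5.47 m = 10.94 m = 10940 mm
λ = L_e / r_min = 10940 / 28.20 = 388

λ ≈ 388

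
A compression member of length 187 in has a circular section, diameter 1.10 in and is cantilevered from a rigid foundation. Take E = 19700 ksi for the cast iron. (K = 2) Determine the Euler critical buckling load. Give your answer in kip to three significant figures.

P_cr ≈ 0.0999 kip

I = πd⁴/64 = π×1.10⁴/64 = 7.187×10^-2 in⁴
Effective length L_e = K·L = 2 × 187 = 374.0 in
P_cr = π²EI / L_e² = π² × 19700×10³ × 7.187×10^-2 / 374.0² = 99.90 lb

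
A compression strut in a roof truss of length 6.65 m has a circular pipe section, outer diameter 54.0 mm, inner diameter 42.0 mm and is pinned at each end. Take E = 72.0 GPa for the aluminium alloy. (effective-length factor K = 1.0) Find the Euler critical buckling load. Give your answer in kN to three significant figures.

P_cr ≈ 4.25 kN

d_o = 54.0 mm, d_i = 42.0 mm
I = π(d_o⁴ − d_i⁴)/64 = π(54.0⁴ − 42.00⁴)/64 = 2.646×10^5 mm⁴
I = 2.646×10^5 mm⁴ = 2.646×10^-7 m⁴
Effective length L_e = K·L = 1 × 6.65 = 6.650 m
P_cr = π²EI / L_e² = π² × 72.0×10⁹ × 2.646×10^-7 / 6.650² = 4.253×10^3 N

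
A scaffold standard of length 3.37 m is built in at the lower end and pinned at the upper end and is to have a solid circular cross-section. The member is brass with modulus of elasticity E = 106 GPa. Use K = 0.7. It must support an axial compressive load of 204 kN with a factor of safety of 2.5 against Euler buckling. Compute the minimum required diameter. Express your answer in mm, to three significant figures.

d ≈ 86.2 mm

Required P_cr = n·P = 2.5 × 204 = 510.0 kN
L_e = K·L = 0.7 × 3.37 = 2.359 m
Required I = P_cr·L_e²/(π²E) = 5.100×10^5 × 2.359² / (π² × 1.06×10^11) = 2.713×10^-6 m⁴
I_req = 2.713×10^6 mm⁴
Solid circle: I = πd⁴/64  ⇒  d = (64I/π)^(1/4) = (64×2.713×10^6/π)^(1/4) = 86.2 mm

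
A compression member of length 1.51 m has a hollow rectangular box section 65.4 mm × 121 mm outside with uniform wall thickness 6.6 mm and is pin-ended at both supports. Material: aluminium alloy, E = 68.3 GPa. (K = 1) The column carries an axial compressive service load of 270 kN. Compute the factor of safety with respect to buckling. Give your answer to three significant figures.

Inner dimensions: h_i = 121 − 2×6.6 = 107.8 mm, b_i = 65.4 − 2×6.6 = 52.20 mm
Weak-axis I_min = (h_o·b_o³ − h_i·b_i³)/12 with b_o = 65.4, b_i = 52.20 mm (shorter outer/inner sides).
I_min = (121×65.4³ − 107.8×52.20³)/12 = 1.543×10^6 mm⁴
I = 1.543×10^6 mm⁴ = 1.543×10^-6 m⁴
Effective length L_e = K·L = 1 × 1.51 = 1.510 m
P_cr = π²EI / L_e² = π² × 68.3×10⁹ × 1.543×10^-6 / 1.510² = 4.561×10^5 N
Factor of safety n = P_cr / P = 456.12 / 270 = 1.69

n ≈ 1.69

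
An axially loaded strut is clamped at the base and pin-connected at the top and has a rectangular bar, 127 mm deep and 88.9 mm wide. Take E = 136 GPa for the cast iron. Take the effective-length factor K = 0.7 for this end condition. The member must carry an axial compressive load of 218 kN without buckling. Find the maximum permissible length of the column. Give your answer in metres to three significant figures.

Buckling occurs about the weak axis: I_min = h·b³/12 with b = 88.9 mm (the shorter side).
I_min = 127×88.9³/12 = 7.436×10^6 mm⁴
I = 7.436×10^-6 m⁴
At the buckling limit P_cr = P = 2.180×10^5 N
From P_cr = π²EI/(K·L)²:  L = (1/K)·√(π²EI/P_cr) = (1/0.7)·√(π²×1.36×10^11×7.436×10^-6/2.180×10^5)
L = 9.67 m

L_max ≈ 9.67 m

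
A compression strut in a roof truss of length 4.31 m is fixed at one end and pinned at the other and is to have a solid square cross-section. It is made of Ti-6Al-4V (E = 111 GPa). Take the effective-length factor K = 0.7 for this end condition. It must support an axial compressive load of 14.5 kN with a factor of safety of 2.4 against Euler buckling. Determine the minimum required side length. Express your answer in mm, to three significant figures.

a ≈ 43.2 mm

Required P_cr = n·P = 2.4 × 14.5 = 34.80 kN
L_e = K·L = 0.7 × 4.31 = 3.017 m
Required I = P_cr·L_e²/(π²E) = 3.480×10^4 × 3.017² / (π² × 1.11×10^11) = 2.891×10^-7 m⁴
I_req = 2.891×10^5 mm⁴
Solid square: I = a⁴/12  ⇒  a = (12I)^(1/4) = (12×2.891×10^5)^(1/4) = 43.2 mm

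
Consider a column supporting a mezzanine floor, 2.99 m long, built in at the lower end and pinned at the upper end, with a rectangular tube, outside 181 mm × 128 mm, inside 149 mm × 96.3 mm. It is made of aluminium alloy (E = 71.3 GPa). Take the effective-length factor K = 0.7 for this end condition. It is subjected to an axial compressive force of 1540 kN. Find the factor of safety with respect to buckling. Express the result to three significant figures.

n ≈ 2.14

Weak-axis I_min = (h_o·b_o³ − h_i·b_i³)/12 with b_o = 128, b_i = 96.30 mm (shorter outer/inner sides).
I_min = (181×128³ − 149.0×96.30³)/12 = 2.054×10^7 mm⁴
I = 2.054×10^7 mm⁴ = 2.054×10^-5 m⁴
Effective length L_e = K·L = 0.7 × 2.99 = 2.093 m
P_cr = π²EI / L_e² = π² × 71.3×10⁹ × 2.054×10^-5 / 2.093² = 3.300×10^6 N
Factor of safety n = P_cr / P = 3300.0 / 1540 = 2.14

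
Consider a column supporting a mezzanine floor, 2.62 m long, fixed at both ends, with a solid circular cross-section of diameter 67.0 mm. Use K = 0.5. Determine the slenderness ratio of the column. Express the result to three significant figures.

λ ≈ 78.2

I = πd⁴/64 = π×67.0⁴/64 = 9.892×10^5 mm⁴
A = 3.526×10^3 mm²;  r_min = √(I/A) = √(9.892×10^5/3.526×10^3) = 16.75 mm
L_e = K·L = 0.5 × 2.62 m = 1.310 m = 1310.0 mm
λ = L_e / r_min = 1310.0 / 16.75 = 78.2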